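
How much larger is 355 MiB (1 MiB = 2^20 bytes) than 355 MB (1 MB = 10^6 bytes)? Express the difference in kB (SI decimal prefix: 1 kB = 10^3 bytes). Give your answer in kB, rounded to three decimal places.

355 MiB = 355 × 1,048,576 = 372,244,480 bytes
355 MB = 355 × 1,000,000 = 355,000,000 bytes
difference = 17,244,480 bytes
17,244,480 / 1,000 = 17,244.480 kB

17,244.480 kB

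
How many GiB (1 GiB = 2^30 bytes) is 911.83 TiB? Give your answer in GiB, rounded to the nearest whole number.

911.83 TiB × 1,099,511,627,776 bytes/TiB = 1,002,567,687,554,990.08 bytes
1 GiB = 1,073,741,824 bytes
1,002,567,687,554,990.08 / 1,073,741,824 = 933,714 GiB

933,714 GiB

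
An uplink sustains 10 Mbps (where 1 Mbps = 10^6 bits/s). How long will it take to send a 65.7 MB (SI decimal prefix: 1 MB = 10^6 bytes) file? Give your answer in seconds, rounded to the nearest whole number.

65.7 MB = 65,700,000 bytes = 525,600,000 bits
10 Mbps = 10,000,000 bits/s
time = 525,600,000 / 10,000,000 = 53 s

53 seconds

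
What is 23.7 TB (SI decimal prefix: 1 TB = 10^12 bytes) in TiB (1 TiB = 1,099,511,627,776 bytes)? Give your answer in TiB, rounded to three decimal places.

21.555 TiB

23.7 TB = 23.7 × 10^12 bytes = 23,700,000,000,000 bytes
1 TiB = 1,099,511,627,776 bytes
23,700,000,000,000 / 1,099,511,627,776 = 21.555 TiB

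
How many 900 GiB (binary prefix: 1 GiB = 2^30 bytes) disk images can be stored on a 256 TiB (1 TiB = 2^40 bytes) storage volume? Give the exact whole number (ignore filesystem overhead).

291

Capacity: 256 TiB = 281,474,976,710,656 bytes
Per item: 900 GiB = 966,367,641,600 bytes
⌊281,474,976,710,656 / 966,367,641,600⌋ = 291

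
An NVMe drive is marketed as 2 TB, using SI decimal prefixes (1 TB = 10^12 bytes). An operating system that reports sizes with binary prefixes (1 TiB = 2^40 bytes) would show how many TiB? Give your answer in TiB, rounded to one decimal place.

2 TB = 2 × 10^12 bytes = 2,000,000,000,000 bytes
1 TiB = 2^40 bytes = 1,099,511,627,776 bytes
2,000,000,000,000 / 1,099,511,627,776 = 1.8 TiB

1.8 TiB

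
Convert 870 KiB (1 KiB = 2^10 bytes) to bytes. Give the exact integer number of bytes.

870 × 1,024 = 890,880 bytes  (1 KiB = 2^10 bytes)

890,880 bytes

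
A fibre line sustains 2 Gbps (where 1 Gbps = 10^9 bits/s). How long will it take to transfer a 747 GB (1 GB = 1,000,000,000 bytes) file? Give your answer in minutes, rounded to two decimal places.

49.80 minutes

747 GB = 747,000,000,000 bytes = 5,976,000,000,000 bits
2 Gbps = 2,000,000,000 bits/s
time = 5,976,000,000,000 / 2,000,000,000 = 2,988.000 s
2,988.000 s / 60 = 49.80 minutes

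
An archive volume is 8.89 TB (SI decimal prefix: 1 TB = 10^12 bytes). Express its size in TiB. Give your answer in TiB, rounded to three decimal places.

8.89 TB = 8.89 × 10^12 bytes = 8,890,000,000,000 bytes
1 TiB = 2^40 bytes = 1,099,511,627,776 bytes
8,890,000,000,000 / 1,099,511,627,776 = 8.085 TiB

8.085 TiB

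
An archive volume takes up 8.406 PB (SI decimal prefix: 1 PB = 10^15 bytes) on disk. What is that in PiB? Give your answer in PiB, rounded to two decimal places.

7.47 PiB

8.406 PB = 8.406 × 10^15 bytes = 8,406,000,000,000,000 bytes
1 PiB = 1,125,899,906,842,624 bytes
8,406,000,000,000,000 / 1,125,899,906,842,624 = 7.47 PiB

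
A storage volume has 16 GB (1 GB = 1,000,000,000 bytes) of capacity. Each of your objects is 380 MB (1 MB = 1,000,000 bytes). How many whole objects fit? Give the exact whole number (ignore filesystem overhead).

42

Capacity: 16 GB = 16,000,000,000 bytes
Per item: 380 MB = 380,000,000 bytes
⌊16,000,000,000 / 380,000,000⌋ = 42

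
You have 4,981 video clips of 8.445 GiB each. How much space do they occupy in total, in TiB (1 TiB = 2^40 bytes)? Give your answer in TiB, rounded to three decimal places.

41.079 TiB

Total = 4,981 × 8.445 GiB = 42064.545 GiB
= 42064.545 × 1,073,741,824 bytes = 45,166,461,274,030.08 bytes
1 TiB = 1,099,511,627,776 bytes
45,166,461,274,030.08 / 1,099,511,627,776 = 41.079 TiB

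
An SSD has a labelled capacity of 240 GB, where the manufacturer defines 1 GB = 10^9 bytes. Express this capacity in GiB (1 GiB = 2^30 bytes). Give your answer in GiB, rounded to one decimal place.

240 GB = 240 × 10^9 bytes = 240,000,000,000 bytes
1 GiB = 2^30 bytes = 1,073,741,824 bytes
240,000,000,000 / 1,073,741,824 = 223.5 GiB

223.5 GiB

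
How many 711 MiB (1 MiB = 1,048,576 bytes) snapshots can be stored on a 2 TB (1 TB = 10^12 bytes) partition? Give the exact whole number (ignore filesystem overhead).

Capacity: 2 TB = 2,000,000,000,000 bytes
Per item: 711 MiB = 745,537,536 bytes
⌊2,000,000,000,000 / 745,537,536⌋ = 2,682

2,682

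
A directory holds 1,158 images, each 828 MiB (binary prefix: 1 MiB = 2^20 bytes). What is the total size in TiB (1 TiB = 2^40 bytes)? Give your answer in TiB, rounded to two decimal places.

Total = 1,158 × 828 MiB = 958,824 MiB
= 958,824 × 1,048,576 bytes = 1,005,399,834,624 bytes
1 TiB = 1,099,511,627,776 bytes
1,005,399,834,624 / 1,099,511,627,776 = 0.91 TiB

0.91 TiB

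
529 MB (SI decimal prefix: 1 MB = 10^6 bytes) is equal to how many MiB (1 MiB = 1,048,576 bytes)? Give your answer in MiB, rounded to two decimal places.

529 MB = 529 × 10^6 bytes = 529,000,000 bytes
1 MiB = 2^20 bytes = 1,048,576 bytes
529,000,000 / 1,048,576 = 504.49 MiB

504.49 MiB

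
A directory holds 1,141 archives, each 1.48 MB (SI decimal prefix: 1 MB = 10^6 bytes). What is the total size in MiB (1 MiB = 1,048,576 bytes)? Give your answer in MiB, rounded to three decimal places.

Total = 1,141 × 1.48 MB = 1688.68 MB
= 1688.68 × 1,000,000 bytes = 1,688,680,000 bytes
1 MiB = 1,048,576 bytes
1,688,680,000 / 1,048,576 = 1,610.451 MiB

1,610.451 MiB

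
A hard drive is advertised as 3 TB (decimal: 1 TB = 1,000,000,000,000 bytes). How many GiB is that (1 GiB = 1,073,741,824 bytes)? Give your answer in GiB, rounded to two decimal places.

2,793.97 GiB

3 TB = 3 × 10^12 bytes = 3,000,000,000,000 bytes
1 GiB = 1,073,741,824 bytes
3,000,000,000,000 / 1,073,741,824 = 2,793.97 GiB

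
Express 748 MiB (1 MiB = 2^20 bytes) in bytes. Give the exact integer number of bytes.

784,334,848 bytes

748 × 1,048,576 = 784,334,848 bytes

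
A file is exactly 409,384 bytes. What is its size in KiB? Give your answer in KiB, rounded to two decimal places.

409,384 bytes given.
1 KiB = 1,024 bytes
409,384 / 1,024 = 399.79 KiB

399.79 KiB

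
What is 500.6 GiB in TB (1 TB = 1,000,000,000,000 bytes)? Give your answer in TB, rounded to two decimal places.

500.6 GiB = 500.6 × 2^30 bytes = 537,515,157,094.4 bytes
1 TB = 10^12 bytes = 1,000,000,000,000 bytes
537,515,157,094.4 / 1,000,000,000,000 = 0.54 TB

0.54 TB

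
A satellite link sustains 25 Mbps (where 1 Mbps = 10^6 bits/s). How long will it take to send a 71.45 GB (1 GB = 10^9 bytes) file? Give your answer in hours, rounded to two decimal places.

6.35 hours

71.45 GB = 71,450,000,000 bytes = 571,600,000,000 bits
25 Mbps = 25,000,000 bits/s
time = 571,600,000,000 / 25,000,000 = 22,864.0000 s
22,864.0000 s / 3600 = 6.35 hours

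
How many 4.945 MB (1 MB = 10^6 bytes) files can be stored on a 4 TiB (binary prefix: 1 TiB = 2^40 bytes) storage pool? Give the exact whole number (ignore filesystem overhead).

889,392

Capacity: 4 TiB = 4,398,046,511,104 bytes
Per item: 4.945 MB = 4,945,000 bytes
⌊4,398,046,511,104 / 4,945,000⌋ = 889,392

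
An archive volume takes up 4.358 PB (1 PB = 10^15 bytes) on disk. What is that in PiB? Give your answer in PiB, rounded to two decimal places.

3.87 PiB

4.358 PB = 4.358 × 10^15 bytes = 4,358,000,000,000,000 bytes
1 PiB = 1,125,899,906,842,624 bytes
4,358,000,000,000,000 / 1,125,899,906,842,624 = 3.87 PiB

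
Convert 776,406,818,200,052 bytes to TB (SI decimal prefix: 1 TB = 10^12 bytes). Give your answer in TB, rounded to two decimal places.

776.41 TB

776,406,818,200,052 bytes given.
1 TB = 1,000,000,000,000 bytes
776,406,818,200,052 / 1,000,000,000,000 = 776.41 TB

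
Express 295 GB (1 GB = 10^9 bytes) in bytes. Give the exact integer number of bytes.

295,000,000,000 bytes

295 × 1,000,000,000 = 295,000,000,000 bytes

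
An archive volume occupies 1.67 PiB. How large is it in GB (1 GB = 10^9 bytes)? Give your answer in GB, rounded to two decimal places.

1,880,252.84 GB

1.67 PiB = 1.67 × 2^50 bytes = 1,880,252,844,427,182.08 bytes
1 GB = 10^9 bytes = 1,000,000,000 bytes
1,880,252,844,427,182.08 / 1,000,000,000 = 1,880,252.84 GB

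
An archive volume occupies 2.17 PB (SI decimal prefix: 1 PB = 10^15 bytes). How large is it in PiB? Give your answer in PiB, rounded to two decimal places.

2.17 PB = 2.17 × 10^15 bytes = 2,170,000,000,000,000 bytes
1 PiB = 1,125,899,906,842,624 bytes
2,170,000,000,000,000 / 1,125,899,906,842,624 = 1.93 PiB

1.93 PiB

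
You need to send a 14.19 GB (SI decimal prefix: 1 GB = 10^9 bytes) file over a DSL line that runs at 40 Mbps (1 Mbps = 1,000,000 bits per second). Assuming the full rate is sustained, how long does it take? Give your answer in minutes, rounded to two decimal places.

14.19 GB = 14,190,000,000 bytes = 113,520,000,000 bits
40 Mbps = 40,000,000 bits/s
time = 113,520,000,000 / 40,000,000 = 2,838.000 s
2,838.000 s / 60 = 47.30 minutes

47.30 minutes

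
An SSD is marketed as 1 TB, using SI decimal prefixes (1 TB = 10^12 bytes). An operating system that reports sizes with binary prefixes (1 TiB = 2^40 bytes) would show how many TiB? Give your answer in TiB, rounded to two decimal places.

0.91 TiB

1 TB = 1 × 10^12 bytes = 1,000,000,000,000 bytes
1 TiB = 1,099,511,627,776 bytes
1,000,000,000,000 / 1,099,511,627,776 = 0.91 TiB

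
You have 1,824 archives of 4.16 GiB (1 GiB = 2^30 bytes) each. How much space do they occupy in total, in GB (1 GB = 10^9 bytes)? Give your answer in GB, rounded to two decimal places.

8,147.38 GB

Total = 1,824 × 4.16 GiB = 7587.84 GiB
= 7587.84 × 1,073,741,824 bytes = 8,147,381,161,820.16 bytes
1 GB = 1,000,000,000 bytes
8,147,381,161,820.16 / 1,000,000,000 = 8,147.38 GB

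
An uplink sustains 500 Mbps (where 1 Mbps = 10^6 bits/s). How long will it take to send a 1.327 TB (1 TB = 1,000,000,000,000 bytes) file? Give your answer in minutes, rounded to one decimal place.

1.327 TB = 1,327,000,000,000 bytes = 10,616,000,000,000 bits
500 Mbps = 500,000,000 bits/s
time = 10,616,000,000,000 / 500,000,000 = 21,232.00 s
21,232.00 s / 60 = 353.9 minutes

353.9 minutes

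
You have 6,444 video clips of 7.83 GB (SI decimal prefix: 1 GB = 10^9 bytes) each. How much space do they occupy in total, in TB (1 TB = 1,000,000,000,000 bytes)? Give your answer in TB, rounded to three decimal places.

Total = 6,444 × 7.83 GB = 50456.52 GB
= 50456.52 × 1,000,000,000 bytes = 50,456,520,000,000 bytes
1 TB = 1,000,000,000,000 bytes
50,456,520,000,000 / 1,000,000,000,000 = 50.457 TB

50.457 TB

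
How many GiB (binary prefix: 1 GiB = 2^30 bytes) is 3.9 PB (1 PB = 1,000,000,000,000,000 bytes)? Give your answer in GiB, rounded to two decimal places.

3.9 PB × 1,000,000,000,000,000 bytes/PB = 3,900,000,000,000,000 bytes
1 GiB = 1,073,741,824 bytes
3,900,000,000,000,000 / 1,073,741,824 = 3,632,158.04 GiB

3,632,158.04 GiB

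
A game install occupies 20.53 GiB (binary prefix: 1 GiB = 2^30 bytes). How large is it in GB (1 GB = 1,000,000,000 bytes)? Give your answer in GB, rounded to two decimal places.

20.53 GiB = 20.53 × 2^30 bytes = 22,043,919,646.72 bytes
1 GB = 1,000,000,000 bytes
22,043,919,646.72 / 1,000,000,000 = 22.04 GB

22.04 GB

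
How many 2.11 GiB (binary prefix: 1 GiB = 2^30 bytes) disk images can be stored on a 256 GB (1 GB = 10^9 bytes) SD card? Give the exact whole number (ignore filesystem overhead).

112

Capacity: 256 GB = 256,000,000,000 bytes
Per item: 2.11 GiB = 2,265,595,248.64 bytes
⌊256,000,000,000 / 2,265,595,248.64⌋ = 112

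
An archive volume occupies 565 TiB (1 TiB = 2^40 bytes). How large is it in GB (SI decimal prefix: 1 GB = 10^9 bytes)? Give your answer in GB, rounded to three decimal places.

621,224.070 GB

565 TiB = 565 × 2^40 bytes = 621,224,069,693,440 bytes
1 GB = 10^9 bytes = 1,000,000,000 bytes
621,224,069,693,440 / 1,000,000,000 = 621,224.070 GB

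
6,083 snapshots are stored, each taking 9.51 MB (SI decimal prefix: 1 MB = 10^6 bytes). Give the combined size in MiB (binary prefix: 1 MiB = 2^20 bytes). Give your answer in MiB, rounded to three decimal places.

Total = 6,083 × 9.51 MB = 57849.33 MB
= 57849.33 × 1,000,000 bytes = 57,849,330,000 bytes
1 MiB = 1,048,576 bytes
57,849,330,000 / 1,048,576 = 55,169.420 MiB

55,169.420 MiB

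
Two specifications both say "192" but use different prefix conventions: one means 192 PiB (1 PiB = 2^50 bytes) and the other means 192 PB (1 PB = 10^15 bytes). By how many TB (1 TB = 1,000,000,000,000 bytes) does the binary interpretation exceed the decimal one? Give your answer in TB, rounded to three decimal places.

24,172.782 TB

192 PiB = 192 × 1,125,899,906,842,624 = 216,172,782,113,783,808 bytes
192 PB = 192 × 1,000,000,000,000,000 = 192,000,000,000,000,000 bytes
difference = 24,172,782,113,783,808 bytes
24,172,782,113,783,808 / 1,000,000,000,000 = 24,172.782 TB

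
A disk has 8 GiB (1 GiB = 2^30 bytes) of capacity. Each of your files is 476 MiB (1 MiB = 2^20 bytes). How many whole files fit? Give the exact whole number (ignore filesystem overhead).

17

Capacity: 8 GiB = 8,589,934,592 bytes
Per item: 476 MiB = 499,122,176 bytes
⌊8,589,934,592 / 499,122,176⌋ = 17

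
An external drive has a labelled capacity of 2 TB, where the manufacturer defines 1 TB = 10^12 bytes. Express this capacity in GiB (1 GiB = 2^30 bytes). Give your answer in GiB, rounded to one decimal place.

2 TB = 2 × 10^12 bytes = 2,000,000,000,000 bytes
1 GiB = 2^30 bytes = 1,073,741,824 bytes
2,000,000,000,000 / 1,073,741,824 = 1,862.6 GiB

1,862.6 GiB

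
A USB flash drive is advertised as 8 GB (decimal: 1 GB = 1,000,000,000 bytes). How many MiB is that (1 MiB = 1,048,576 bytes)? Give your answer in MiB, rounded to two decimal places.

7,629.39 MiB

8 GB = 8 × 10^9 bytes = 8,000,000,000 bytes
1 MiB = 1,048,576 bytes
8,000,000,000 / 1,048,576 = 7,629.39 MiB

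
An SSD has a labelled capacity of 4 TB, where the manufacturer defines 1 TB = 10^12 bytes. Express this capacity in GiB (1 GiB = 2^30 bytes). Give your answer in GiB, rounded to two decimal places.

3,725.29 GiB

4 TB × 1,000,000,000,000 bytes/TB = 4,000,000,000,000 bytes
1 GiB = 2^30 bytes = 1,073,741,824 bytes
4,000,000,000,000 / 1,073,741,824 = 3,725.29 GiB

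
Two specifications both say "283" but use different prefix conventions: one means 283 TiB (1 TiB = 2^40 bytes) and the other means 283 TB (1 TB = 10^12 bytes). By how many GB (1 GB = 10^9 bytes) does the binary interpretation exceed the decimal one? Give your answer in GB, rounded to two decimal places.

283 TiB = 283 × 1,099,511,627,776 = 311,161,790,660,608 bytes
283 TB = 283 × 1,000,000,000,000 = 283,000,000,000,000 bytes
difference = 28,161,790,660,608 bytes
28,161,790,660,608 / 1,000,000,000 = 28,161.79 GB

28,161.79 GB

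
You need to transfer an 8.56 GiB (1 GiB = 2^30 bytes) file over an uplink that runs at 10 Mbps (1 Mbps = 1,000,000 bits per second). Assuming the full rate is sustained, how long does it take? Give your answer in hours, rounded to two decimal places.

2.04 hours

8.56 GiB = 9,191,230,013.44 bytes = 73,529,840,107.52 bits
10 Mbps = 10,000,000 bits/s
time = 73,529,840,107.52 / 10,000,000 = 7,352.9840 s
7,352.9840 s / 3600 = 2.04 hours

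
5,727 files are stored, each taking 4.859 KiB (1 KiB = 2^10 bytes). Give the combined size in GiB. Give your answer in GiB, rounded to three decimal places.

Total = 5,727 × 4.859 KiB = 27827.493 KiB
= 27827.493 × 1,024 bytes = 28,495,352.832 bytes
1 GiB = 1,073,741,824 bytes
28,495,352.832 / 1,073,741,824 = 0.027 GiB

0.027 GiB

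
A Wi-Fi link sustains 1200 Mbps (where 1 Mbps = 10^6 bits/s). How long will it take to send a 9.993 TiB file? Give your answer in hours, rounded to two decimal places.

9.993 TiB = 10,987,419,696,365.568 bytes = 87,899,357,570,924.544 bits
1200 Mbps = 1,200,000,000 bits/s
time = 87,899,357,570,924.544 / 1,200,000,000 = 73,249.4646 s
73,249.4646 s / 3600 = 20.35 hours

20.35 hours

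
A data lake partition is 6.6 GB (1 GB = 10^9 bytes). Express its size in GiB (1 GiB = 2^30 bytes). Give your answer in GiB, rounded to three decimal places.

6.147 GiB

6.6 GB = 6.6 × 10^9 bytes = 6,600,000,000 bytes
1 GiB = 1,073,741,824 bytes
6,600,000,000 / 1,073,741,824 = 6.147 GiB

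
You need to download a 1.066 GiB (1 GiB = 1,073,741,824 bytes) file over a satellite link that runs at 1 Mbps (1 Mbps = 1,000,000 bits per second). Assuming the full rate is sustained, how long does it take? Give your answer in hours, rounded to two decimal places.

2.54 hours

1.066 GiB = 1,144,608,784.384 bytes = 9,156,870,275.072 bits
1 Mbps = 1,000,000 bits/s
time = 9,156,870,275.072 / 1,000,000 = 9,156.8703 s
9,156.8703 s / 3600 = 2.54 hours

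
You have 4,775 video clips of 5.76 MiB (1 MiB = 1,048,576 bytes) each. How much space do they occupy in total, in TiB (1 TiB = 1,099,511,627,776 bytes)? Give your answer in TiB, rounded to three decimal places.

Total = 4,775 × 5.76 MiB = 27,504 MiB
= 27,504 × 1,048,576 bytes = 28,840,034,304 bytes
1 TiB = 1,099,511,627,776 bytes
28,840,034,304 / 1,099,511,627,776 = 0.026 TiB

0.026 TiB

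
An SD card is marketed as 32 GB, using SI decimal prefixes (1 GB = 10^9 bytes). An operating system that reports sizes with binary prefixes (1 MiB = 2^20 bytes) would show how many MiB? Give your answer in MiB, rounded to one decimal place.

30,517.6 MiB

32 GB × 1,000,000,000 bytes/GB = 32,000,000,000 bytes
1 MiB = 1,048,576 bytes
32,000,000,000 / 1,048,576 = 30,517.6 MiB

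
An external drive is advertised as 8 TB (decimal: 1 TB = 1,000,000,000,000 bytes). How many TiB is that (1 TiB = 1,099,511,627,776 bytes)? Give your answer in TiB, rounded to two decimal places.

8 TB = 8 × 10^12 bytes = 8,000,000,000,000 bytes
1 TiB = 2^40 bytes = 1,099,511,627,776 bytes
8,000,000,000,000 / 1,099,511,627,776 = 7.28 TiB

7.28 TiB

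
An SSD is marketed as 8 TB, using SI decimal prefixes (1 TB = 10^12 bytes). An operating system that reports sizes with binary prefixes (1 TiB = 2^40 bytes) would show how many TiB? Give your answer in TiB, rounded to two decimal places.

7.28 TiB

8 TB = 8 × 10^12 bytes = 8,000,000,000,000 bytes
1 TiB = 2^40 bytes = 1,099,511,627,776 bytes
8,000,000,000,000 / 1,099,511,627,776 = 7.28 TiB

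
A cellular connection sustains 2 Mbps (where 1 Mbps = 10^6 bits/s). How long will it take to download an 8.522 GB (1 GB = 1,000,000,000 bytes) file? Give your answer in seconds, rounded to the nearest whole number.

8.522 GB = 8,522,000,000 bytes = 68,176,000,000 bits
2 Mbps = 2,000,000 bits/s
time = 68,176,000,000 / 2,000,000 = 34,088 s

34,088 seconds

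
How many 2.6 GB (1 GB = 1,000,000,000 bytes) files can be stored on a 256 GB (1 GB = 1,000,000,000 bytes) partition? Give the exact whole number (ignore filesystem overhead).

Capacity: 256 GB = 256,000,000,000 bytes
Per item: 2.6 GB = 2,600,000,000 bytes
⌊256,000,000,000 / 2,600,000,000⌋ = 98

98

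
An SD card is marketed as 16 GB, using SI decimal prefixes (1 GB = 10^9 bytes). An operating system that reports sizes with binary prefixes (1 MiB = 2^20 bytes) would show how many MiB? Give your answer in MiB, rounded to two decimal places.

15,258.79 MiB

16 GB = 16 × 10^9 bytes = 16,000,000,000 bytes
1 MiB = 1,048,576 bytes
16,000,000,000 / 1,048,576 = 15,258.79 MiB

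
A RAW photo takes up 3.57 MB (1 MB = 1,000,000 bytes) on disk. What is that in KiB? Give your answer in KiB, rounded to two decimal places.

3,486.33 KiB

3.57 MB = 3.57 × 10^6 bytes = 3,570,000 bytes
1 KiB = 1,024 bytes
3,570,000 / 1,024 = 3,486.33 KiB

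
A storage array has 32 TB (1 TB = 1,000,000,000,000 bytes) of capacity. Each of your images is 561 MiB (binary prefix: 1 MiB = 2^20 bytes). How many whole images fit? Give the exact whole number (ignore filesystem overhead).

Capacity: 32 TB = 32,000,000,000,000 bytes
Per item: 561 MiB = 588,251,136 bytes
⌊32,000,000,000,000 / 588,251,136⌋ = 54,398

54,398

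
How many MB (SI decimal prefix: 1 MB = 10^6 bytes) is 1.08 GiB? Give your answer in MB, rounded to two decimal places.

1,159.64 MB

1.08 GiB = 1.08 × 2^30 bytes = 1,159,641,169.92 bytes
1 MB = 10^6 bytes = 1,000,000 bytes
1,159,641,169.92 / 1,000,000 = 1,159.64 MB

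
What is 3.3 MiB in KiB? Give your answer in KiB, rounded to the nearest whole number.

3.3 MiB × 1,048,576 bytes/MiB = 3,460,300.8 bytes
1 KiB = 1,024 bytes
3,460,300.8 / 1,024 = 3,379 KiB

3,379 KiB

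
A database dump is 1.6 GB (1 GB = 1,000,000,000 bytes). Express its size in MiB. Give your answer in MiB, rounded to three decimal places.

1.6 GB × 1,000,000,000 bytes/GB = 1,600,000,000 bytes
1 MiB = 1,048,576 bytes
1,600,000,000 / 1,048,576 = 1,525.879 MiB

1,525.879 MiB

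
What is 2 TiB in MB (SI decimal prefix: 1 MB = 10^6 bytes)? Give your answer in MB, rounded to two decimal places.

2,199,023.26 MB

2 TiB = 2 × 2^40 bytes = 2,199,023,255,552 bytes
1 MB = 1,000,000 bytes
2,199,023,255,552 / 1,000,000 = 2,199,023.26 MB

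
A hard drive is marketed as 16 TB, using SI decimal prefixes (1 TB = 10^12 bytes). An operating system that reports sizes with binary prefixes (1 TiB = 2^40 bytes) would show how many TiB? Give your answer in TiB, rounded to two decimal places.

16 TB × 1,000,000,000,000 bytes/TB = 16,000,000,000,000 bytes
1 TiB = 2^40 bytes = 1,099,511,627,776 bytes
16,000,000,000,000 / 1,099,511,627,776 = 14.55 TiB

14.55 TiB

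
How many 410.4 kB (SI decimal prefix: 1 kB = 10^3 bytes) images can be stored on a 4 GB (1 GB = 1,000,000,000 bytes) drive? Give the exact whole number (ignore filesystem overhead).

Capacity: 4 GB = 4,000,000,000 bytes
Per item: 410.4 kB = 410,400 bytes
⌊4,000,000,000 / 410,400⌋ = 9,746

9,746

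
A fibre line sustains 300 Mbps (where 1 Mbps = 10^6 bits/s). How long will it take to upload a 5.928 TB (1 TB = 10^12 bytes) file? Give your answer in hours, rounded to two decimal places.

5.928 TB = 5,928,000,000,000 bytes = 47,424,000,000,000 bits
300 Mbps = 300,000,000 bits/s
time = 47,424,000,000,000 / 300,000,000 = 158,080.0000 s
158,080.0000 s / 3600 = 43.91 hours

43.91 hours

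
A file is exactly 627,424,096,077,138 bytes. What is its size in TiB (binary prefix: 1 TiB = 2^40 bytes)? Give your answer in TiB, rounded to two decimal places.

627,424,096,077,138 bytes given.
1 TiB = 1,099,511,627,776 bytes
627,424,096,077,138 / 1,099,511,627,776 = 570.64 TiB

570.64 TiB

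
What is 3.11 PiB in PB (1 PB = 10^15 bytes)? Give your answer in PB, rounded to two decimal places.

3.50 PB

3.11 PiB × 1,125,899,906,842,624 bytes/PiB = 3,501,548,710,280,560.64 bytes
1 PB = 1,000,000,000,000,000 bytes
3,501,548,710,280,560.64 / 1,000,000,000,000,000 = 3.50 PB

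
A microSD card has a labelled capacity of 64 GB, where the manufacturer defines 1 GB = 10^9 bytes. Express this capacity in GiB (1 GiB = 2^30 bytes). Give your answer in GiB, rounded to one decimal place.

59.6 GiB

64 GB = 64 × 10^9 bytes = 64,000,000,000 bytes
1 GiB = 2^30 bytes = 1,073,741,824 bytes
64,000,000,000 / 1,073,741,824 = 59.6 GiB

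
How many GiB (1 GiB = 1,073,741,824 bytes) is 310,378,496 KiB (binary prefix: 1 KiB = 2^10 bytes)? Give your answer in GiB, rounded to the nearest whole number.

310,378,496 KiB × 1,024 bytes/KiB = 317,827,579,904 bytes
1 GiB = 2^30 bytes = 1,073,741,824 bytes
317,827,579,904 / 1,073,741,824 = 296 GiB

296 GiB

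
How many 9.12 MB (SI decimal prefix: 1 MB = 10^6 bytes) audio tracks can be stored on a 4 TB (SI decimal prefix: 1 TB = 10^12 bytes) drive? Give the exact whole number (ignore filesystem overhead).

Capacity: 4 TB = 4,000,000,000,000 bytes
Per item: 9.12 MB = 9,120,000 bytes
⌊4,000,000,000,000 / 9,120,000⌋ = 438,596

438,596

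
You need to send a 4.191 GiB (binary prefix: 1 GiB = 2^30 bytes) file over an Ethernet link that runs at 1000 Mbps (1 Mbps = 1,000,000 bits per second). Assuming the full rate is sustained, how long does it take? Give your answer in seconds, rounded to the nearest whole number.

4.191 GiB = 4,500,051,984.384 bytes = 36,000,415,875.072 bits
1000 Mbps = 1,000,000,000 bits/s
time = 36,000,415,875.072 / 1,000,000,000 = 36 s

36 seconds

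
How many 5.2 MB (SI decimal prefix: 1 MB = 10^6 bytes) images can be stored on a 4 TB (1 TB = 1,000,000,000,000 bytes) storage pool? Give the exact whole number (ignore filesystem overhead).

769,230

Capacity: 4 TB = 4,000,000,000,000 bytes
Per item: 5.2 MB = 5,200,000 bytes
⌊4,000,000,000,000 / 5,200,000⌋ = 769,230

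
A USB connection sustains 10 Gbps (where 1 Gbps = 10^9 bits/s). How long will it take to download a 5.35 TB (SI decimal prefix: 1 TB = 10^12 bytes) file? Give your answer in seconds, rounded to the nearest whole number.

5.35 TB = 5,350,000,000,000 bytes = 42,800,000,000,000 bits
10 Gbps = 10,000,000,000 bits/s
time = 42,800,000,000,000 / 10,000,000,000 = 4,280 s

4,280 seconds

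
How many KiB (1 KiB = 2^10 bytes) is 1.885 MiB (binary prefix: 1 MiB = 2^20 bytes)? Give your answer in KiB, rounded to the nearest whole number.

1.885 MiB × 1,048,576 bytes/MiB = 1,976,565.76 bytes
1 KiB = 2^10 bytes = 1,024 bytes
1,976,565.76 / 1,024 = 1,930 KiB

1,930 KiB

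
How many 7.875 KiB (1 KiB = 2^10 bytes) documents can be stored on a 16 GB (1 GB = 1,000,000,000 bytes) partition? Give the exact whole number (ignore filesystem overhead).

1,984,126

Capacity: 16 GB = 16,000,000,000 bytes
Per item: 7.875 KiB = 8,064 bytes
⌊16,000,000,000 / 8,064⌋ = 1,984,126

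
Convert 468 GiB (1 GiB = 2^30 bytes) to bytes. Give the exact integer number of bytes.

502,511,173,632 bytes

468 × 1,073,741,824 = 502,511,173,632 bytes  (1 GiB = 2^30 bytes)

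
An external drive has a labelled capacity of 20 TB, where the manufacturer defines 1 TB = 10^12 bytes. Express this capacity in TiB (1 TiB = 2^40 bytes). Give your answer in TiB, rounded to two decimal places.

18.19 TiB

20 TB = 20 × 10^12 bytes = 20,000,000,000,000 bytes
1 TiB = 2^40 bytes = 1,099,511,627,776 bytes
20,000,000,000,000 / 1,099,511,627,776 = 18.19 TiB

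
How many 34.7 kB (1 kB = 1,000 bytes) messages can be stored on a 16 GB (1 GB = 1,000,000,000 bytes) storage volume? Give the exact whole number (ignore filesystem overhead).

Capacity: 16 GB = 16,000,000,000 bytes
Per item: 34.7 kB = 34,700 bytes
⌊16,000,000,000 / 34,700⌋ = 461,095

461,095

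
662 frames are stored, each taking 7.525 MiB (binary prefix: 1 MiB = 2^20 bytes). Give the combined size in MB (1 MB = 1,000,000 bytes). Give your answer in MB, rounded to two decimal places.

Total = 662 × 7.525 MiB = 4981.55 MiB
= 4981.55 × 1,048,576 bytes = 5,223,533,772.8 bytes
1 MB = 1,000,000 bytes
5,223,533,772.8 / 1,000,000 = 5,223.53 MB

5,223.53 MB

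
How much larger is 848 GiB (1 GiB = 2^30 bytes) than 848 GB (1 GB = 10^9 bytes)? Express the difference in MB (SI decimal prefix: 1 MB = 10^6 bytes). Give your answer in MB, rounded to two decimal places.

62,533.07 MB

848 GiB = 848 × 1,073,741,824 = 910,533,066,752 bytes
848 GB = 848 × 1,000,000,000 = 848,000,000,000 bytes
difference = 62,533,066,752 bytes
62,533,066,752 / 1,000,000 = 62,533.07 MB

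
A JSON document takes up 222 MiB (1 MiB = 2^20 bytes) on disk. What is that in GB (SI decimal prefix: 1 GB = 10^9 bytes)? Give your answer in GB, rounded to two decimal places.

222 MiB = 222 × 2^20 bytes = 232,783,872 bytes
1 GB = 10^9 bytes = 1,000,000,000 bytes
232,783,872 / 1,000,000,000 = 0.23 GB

0.23 GB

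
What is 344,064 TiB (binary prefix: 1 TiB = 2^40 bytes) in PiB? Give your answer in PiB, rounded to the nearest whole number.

336 PiB

344,064 TiB × 1,099,511,627,776 bytes/TiB = 378,302,368,699,121,664 bytes
1 PiB = 1,125,899,906,842,624 bytes
378,302,368,699,121,664 / 1,125,899,906,842,624 = 336 PiB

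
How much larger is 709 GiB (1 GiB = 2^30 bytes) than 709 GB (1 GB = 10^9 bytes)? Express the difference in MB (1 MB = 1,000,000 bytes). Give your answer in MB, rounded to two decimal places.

709 GiB = 709 × 1,073,741,824 = 761,282,953,216 bytes
709 GB = 709 × 1,000,000,000 = 709,000,000,000 bytes
difference = 52,282,953,216 bytes
52,282,953,216 / 1,000,000 = 52,282.95 MB

52,282.95 MB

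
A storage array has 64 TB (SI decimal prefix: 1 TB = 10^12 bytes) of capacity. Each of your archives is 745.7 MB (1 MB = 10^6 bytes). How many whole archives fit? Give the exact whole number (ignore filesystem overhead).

85,825

Capacity: 64 TB = 64,000,000,000,000 bytes
Per item: 745.7 MB = 745,700,000 bytes
⌊64,000,000,000,000 / 745,700,000⌋ = 85,825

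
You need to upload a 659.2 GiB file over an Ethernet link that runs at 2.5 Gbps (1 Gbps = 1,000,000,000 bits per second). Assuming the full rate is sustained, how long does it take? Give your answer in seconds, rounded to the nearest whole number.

659.2 GiB = 707,810,610,380.8 bytes = 5,662,484,883,046.4 bits
2.5 Gbps = 2,500,000,000 bits/s
time = 5,662,484,883,046.4 / 2,500,000,000 = 2,265 s

2,265 seconds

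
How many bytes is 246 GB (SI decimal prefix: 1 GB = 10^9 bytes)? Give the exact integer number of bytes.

246 × 1,000,000,000 = 246,000,000,000 bytes

246,000,000,000 bytes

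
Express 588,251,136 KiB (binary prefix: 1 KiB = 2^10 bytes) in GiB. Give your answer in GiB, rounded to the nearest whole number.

561 GiB

588,251,136 KiB × 1,024 bytes/KiB = 602,369,163,264 bytes
1 GiB = 1,073,741,824 bytes
602,369,163,264 / 1,073,741,824 = 561 GiB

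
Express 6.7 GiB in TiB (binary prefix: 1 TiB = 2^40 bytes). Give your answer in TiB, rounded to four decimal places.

6.7 GiB × 1,073,741,824 bytes/GiB = 7,194,070,220.8 bytes
1 TiB = 1,099,511,627,776 bytes
7,194,070,220.8 / 1,099,511,627,776 = 0.0065 TiB

0.0065 TiB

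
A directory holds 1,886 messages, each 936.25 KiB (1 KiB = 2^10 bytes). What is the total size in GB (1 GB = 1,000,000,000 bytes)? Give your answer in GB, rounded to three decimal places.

1.808 GB

Total = 1,886 × 936.25 KiB = 1765767.5 KiB
= 1765767.5 × 1,024 bytes = 1,808,145,920 bytes
1 GB = 1,000,000,000 bytes
1,808,145,920 / 1,000,000,000 = 1.808 GB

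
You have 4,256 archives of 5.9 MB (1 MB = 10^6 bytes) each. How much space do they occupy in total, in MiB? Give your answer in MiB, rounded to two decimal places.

Total = 4,256 × 5.9 MB = 25110.4 MB
= 25110.4 × 1,000,000 bytes = 25,110,400,000 bytes
1 MiB = 1,048,576 bytes
25,110,400,000 / 1,048,576 = 23,947.14 MiB

23,947.14 MiB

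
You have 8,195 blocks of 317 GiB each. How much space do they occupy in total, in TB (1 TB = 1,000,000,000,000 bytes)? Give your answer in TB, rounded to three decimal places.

2,789.383 TB

Total = 8,195 × 317 GiB = 2,597,815 GiB
= 2,597,815 × 1,073,741,824 bytes = 2,789,382,616,514,560 bytes
1 TB = 1,000,000,000,000 bytes
2,789,382,616,514,560 / 1,000,000,000,000 = 2,789.383 TB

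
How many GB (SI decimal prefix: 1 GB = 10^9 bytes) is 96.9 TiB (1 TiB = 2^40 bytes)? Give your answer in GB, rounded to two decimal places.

96.9 TiB = 96.9 × 2^40 bytes = 106,542,676,731,494.4 bytes
1 GB = 10^9 bytes = 1,000,000,000 bytes
106,542,676,731,494.4 / 1,000,000,000 = 106,542.68 GB

106,542.68 GB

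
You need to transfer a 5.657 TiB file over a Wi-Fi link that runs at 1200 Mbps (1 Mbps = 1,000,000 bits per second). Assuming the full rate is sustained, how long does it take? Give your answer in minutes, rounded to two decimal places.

691.10 minutes

5.657 TiB = 6,219,937,278,328.832 bytes = 49,759,498,226,630.656 bits
1200 Mbps = 1,200,000,000 bits/s
time = 49,759,498,226,630.656 / 1,200,000,000 = 41,466.249 s
41,466.249 s / 60 = 691.10 minutes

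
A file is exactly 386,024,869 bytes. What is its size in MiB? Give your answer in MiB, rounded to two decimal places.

386,024,869 bytes given.
1 MiB = 2^20 bytes = 1,048,576 bytes
386,024,869 / 1,048,576 = 368.14 MiB

368.14 MiB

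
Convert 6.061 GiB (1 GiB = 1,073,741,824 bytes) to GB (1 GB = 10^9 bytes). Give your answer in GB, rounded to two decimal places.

6.51 GB

6.061 GiB × 1,073,741,824 bytes/GiB = 6,507,949,195.264 bytes
1 GB = 1,000,000,000 bytes
6,507,949,195.264 / 1,000,000,000 = 6.51 GB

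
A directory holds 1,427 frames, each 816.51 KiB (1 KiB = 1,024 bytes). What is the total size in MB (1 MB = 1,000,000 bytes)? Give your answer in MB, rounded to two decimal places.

1,193.12 MB

Total = 1,427 × 816.51 KiB = 1165159.77 KiB
= 1165159.77 × 1,024 bytes = 1,193,123,604.48 bytes
1 MB = 1,000,000 bytes
1,193,123,604.48 / 1,000,000 = 1,193.12 MB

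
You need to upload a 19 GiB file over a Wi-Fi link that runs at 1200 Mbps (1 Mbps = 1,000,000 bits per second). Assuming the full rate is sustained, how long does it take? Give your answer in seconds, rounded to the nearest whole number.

19 GiB = 20,401,094,656 bytes = 163,208,757,248 bits
1200 Mbps = 1,200,000,000 bits/s
time = 163,208,757,248 / 1,200,000,000 = 136 s

136 seconds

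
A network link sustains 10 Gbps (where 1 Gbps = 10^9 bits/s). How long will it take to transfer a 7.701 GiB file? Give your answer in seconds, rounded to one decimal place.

7.701 GiB = 8,268,885,786.624 bytes = 66,151,086,292.992 bits
10 Gbps = 10,000,000,000 bits/s
time = 66,151,086,292.992 / 10,000,000,000 = 6.6 s

6.6 seconds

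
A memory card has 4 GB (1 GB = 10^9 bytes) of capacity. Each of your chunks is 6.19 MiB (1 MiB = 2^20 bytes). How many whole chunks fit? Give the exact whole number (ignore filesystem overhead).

616

Capacity: 4 GB = 4,000,000,000 bytes
Per item: 6.19 MiB = 6,490,685.44 bytes
⌊4,000,000,000 / 6,490,685.44⌋ = 616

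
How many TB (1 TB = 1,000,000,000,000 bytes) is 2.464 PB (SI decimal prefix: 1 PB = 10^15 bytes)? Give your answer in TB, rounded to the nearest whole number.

2,464 TB

2.464 PB × 1,000,000,000,000,000 bytes/PB = 2,464,000,000,000,000 bytes
1 TB = 1,000,000,000,000 bytes
2,464,000,000,000,000 / 1,000,000,000,000 = 2,464 TB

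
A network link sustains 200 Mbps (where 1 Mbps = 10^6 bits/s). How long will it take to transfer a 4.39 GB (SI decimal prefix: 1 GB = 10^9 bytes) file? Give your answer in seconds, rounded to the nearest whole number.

176 seconds

4.39 GB = 4,390,000,000 bytes = 35,120,000,000 bits
200 Mbps = 200,000,000 bits/s
time = 35,120,000,000 / 200,000,000 = 176 s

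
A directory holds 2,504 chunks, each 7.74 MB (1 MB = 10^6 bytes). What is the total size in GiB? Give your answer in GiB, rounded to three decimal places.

Total = 2,504 × 7.74 MB = 19380.96 MB
= 19380.96 × 1,000,000 bytes = 19,380,960,000 bytes
1 GiB = 1,073,741,824 bytes
19,380,960,000 / 1,073,741,824 = 18.050 GiB

18.050 GiB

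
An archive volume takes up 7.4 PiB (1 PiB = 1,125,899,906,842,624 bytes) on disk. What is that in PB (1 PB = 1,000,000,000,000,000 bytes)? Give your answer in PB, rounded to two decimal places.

8.33 PB

7.4 PiB × 1,125,899,906,842,624 bytes/PiB = 8,331,659,310,635,417.6 bytes
1 PB = 1,000,000,000,000,000 bytes
8,331,659,310,635,417.6 / 1,000,000,000,000,000 = 8.33 PB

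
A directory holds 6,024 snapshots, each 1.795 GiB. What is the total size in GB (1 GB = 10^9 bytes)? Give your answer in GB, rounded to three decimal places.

11,610.456 GB

Total = 6,024 × 1.795 GiB = 10813.08 GiB
= 10813.08 × 1,073,741,824 bytes = 11,610,456,242,257.92 bytes
1 GB = 1,000,000,000 bytes
11,610,456,242,257.92 / 1,000,000,000 = 11,610.456 GB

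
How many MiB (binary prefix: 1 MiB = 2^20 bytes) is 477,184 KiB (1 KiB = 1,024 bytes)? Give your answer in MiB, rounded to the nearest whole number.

466 MiB

477,184 KiB = 477,184 × 2^10 bytes = 488,636,416 bytes
1 MiB = 1,048,576 bytes
488,636,416 / 1,048,576 = 466 MiB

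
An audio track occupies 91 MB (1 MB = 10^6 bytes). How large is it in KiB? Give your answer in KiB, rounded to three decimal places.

91 MB × 1,000,000 bytes/MB = 91,000,000 bytes
1 KiB = 2^10 bytes = 1,024 bytes
91,000,000 / 1,024 = 88,867.188 KiB

88,867.188 KiB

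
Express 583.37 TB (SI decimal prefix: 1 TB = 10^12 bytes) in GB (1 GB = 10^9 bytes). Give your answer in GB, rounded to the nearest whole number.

583,370 GB

583.37 TB = 583.37 × 10^12 bytes = 583,370,000,000,000 bytes
1 GB = 10^9 bytes = 1,000,000,000 bytes
583,370,000,000,000 / 1,000,000,000 = 583,370 GB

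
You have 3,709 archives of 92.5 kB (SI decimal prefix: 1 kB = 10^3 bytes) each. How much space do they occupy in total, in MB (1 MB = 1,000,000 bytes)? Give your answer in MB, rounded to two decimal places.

Total = 3,709 × 92.5 kB = 343082.5 kB
= 343082.5 × 1,000 bytes = 343,082,500 bytes
1 MB = 1,000,000 bytes
343,082,500 / 1,000,000 = 343.08 MB

343.08 MB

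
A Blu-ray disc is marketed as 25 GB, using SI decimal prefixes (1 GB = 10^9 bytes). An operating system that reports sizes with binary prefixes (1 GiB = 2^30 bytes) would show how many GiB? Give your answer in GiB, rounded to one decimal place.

25 GB = 25 × 10^9 bytes = 25,000,000,000 bytes
1 GiB = 2^30 bytes = 1,073,741,824 bytes
25,000,000,000 / 1,073,741,824 = 23.3 GiB

23.3 GiB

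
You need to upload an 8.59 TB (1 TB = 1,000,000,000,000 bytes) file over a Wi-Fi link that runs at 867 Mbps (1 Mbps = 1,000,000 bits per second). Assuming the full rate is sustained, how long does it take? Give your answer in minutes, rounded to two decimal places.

8.59 TB = 8,590,000,000,000 bytes = 68,720,000,000,000 bits
867 Mbps = 867,000,000 bits/s
time = 68,720,000,000,000 / 867,000,000 = 79,261.822 s
79,261.822 s / 60 = 1,321.03 minutes

1,321.03 minutes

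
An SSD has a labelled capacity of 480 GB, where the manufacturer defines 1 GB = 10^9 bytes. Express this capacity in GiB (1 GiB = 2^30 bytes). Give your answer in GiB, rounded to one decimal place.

447.0 GiB

480 GB = 480 × 10^9 bytes = 480,000,000,000 bytes
1 GiB = 1,073,741,824 bytes
480,000,000,000 / 1,073,741,824 = 447.0 GiB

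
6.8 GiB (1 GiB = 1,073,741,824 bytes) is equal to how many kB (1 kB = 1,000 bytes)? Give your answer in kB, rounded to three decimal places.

7,301,444.403 kB

6.8 GiB = 6.8 × 2^30 bytes = 7,301,444,403.2 bytes
1 kB = 10^3 bytes = 1,000 bytes
7,301,444,403.2 / 1,000 = 7,301,444.403 kB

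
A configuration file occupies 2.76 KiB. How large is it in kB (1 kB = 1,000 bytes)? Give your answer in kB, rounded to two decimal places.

2.83 kB

2.76 KiB × 1,024 bytes/KiB = 2,826.24 bytes
1 kB = 1,000 bytes
2,826.24 / 1,000 = 2.83 kB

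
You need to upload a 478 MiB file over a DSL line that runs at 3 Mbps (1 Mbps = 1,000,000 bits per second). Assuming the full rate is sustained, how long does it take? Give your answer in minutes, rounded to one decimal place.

22.3 minutes

478 MiB = 501,219,328 bytes = 4,009,754,624 bits
3 Mbps = 3,000,000 bits/s
time = 4,009,754,624 / 3,000,000 = 1,336.58 s
1,336.58 s / 60 = 22.3 minutes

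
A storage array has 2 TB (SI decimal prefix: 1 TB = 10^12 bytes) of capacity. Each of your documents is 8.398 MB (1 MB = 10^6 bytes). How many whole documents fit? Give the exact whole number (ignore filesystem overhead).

238,151

Capacity: 2 TB = 2,000,000,000,000 bytes
Per item: 8.398 MB = 8,398,000 bytes
⌊2,000,000,000,000 / 8,398,000⌋ = 238,151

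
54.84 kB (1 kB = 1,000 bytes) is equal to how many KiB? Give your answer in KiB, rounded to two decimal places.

53.55 KiB

54.84 kB × 1,000 bytes/kB = 54,840 bytes
1 KiB = 1,024 bytes
54,840 / 1,024 = 53.55 KiB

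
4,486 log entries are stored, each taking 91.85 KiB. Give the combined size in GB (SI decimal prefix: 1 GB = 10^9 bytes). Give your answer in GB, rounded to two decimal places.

Total = 4,486 × 91.85 KiB = 412039.1 KiB
= 412039.1 × 1,024 bytes = 421,928,038.4 bytes
1 GB = 1,000,000,000 bytes
421,928,038.4 / 1,000,000,000 = 0.42 GB

0.42 GB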